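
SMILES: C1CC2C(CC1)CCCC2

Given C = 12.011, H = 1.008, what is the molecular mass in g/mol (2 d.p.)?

138.25

Molecular formula: C10H18.
M = 10×12.011 + 18×1.008 = 138.25 g/mol.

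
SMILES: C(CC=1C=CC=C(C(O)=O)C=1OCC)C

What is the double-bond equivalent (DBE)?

Molecular formula from the SMILES: C12H16O3.
DoU = (2C + 2 + N − H − X)/2 = (2·12 + 2 + 0 − 16 − 0)/2 = 10/2 = 5.
(Structurally: 1 ring(s) + 4 π bond(s) = 5.)

5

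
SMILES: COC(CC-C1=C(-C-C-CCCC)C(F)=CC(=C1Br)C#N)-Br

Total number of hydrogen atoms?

Hydrogens are implicit in SMILES; fill each atom to its normal valence:
  7 × C: 2 H each → 14
  5 × C (aromatic): no H
  2 × Br: no H
  2 × C: 3 H each → 6
  1 × C (aromatic): 1 H
  1 × C: 1 H
  1 × C: no H
  1 × F: no H
  1 × N: no H
  1 × O: no H
  Total hydrogens = 22.

22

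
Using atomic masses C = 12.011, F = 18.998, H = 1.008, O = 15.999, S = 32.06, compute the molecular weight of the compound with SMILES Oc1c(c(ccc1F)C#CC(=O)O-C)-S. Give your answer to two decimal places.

226.22

Molecular formula: C10H7FO3S.
M = 10×12.011 + 1×18.998 + 7×1.008 + 3×15.999 + 1×32.06 = 226.22 g/mol.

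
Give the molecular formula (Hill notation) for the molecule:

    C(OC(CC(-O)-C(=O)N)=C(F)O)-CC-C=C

Heavy atoms from the SMILES: 10 C, 1 F, 1 N, 4 O.
Implicit hydrogens by atom environment:
  5 × C: 2 H each → 10
  3 × C: no H
  2 × C: 1 H each → 2
  2 × O: 1 H each → 2
  2 × O: no H
  1 × F: no H
  1 × N: 2 H
  Total hydrogens = 16.
Molecular formula: C10H16FNO4

C10H16FNO4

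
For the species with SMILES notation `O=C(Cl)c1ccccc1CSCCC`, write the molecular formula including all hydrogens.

Heavy atoms from the SMILES: 11 C, 1 Cl, 1 O, 1 S.
Implicit hydrogens by atom environment:
  4 × C (aromatic): 1 H each → 4
  3 × C: 2 H each → 6
  2 × C (aromatic): no H
  1 × C: 3 H
  1 × C: no H
  1 × Cl: no H
  1 × O: no H
  1 × S: no H
  Total hydrogens = 13.
Molecular formula: C11H13ClOS

C11H13ClOS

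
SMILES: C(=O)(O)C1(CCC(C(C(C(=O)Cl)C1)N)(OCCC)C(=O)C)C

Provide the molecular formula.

C15H24ClNO5

Heavy atoms from the SMILES: 15 C, 1 Cl, 1 N, 5 O.
Implicit hydrogens by atom environment:
  5 × C: 2 H each → 10
  5 × C: no H
  4 × O: no H
  3 × C: 3 H each → 9
  2 × C: 1 H each → 2
  1 × Cl: no H
  1 × N: 2 H
  1 × O: 1 H
  Total hydrogens = 24.
Molecular formula: C15H24ClNO5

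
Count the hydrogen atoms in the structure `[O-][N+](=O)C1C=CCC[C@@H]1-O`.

Hydrogens are implicit in SMILES; fill each atom to its normal valence:
  4 × C: 1 H each → 4
  2 × C: 2 H each → 4
  1 × N (charge +1): no H
  1 × O: 1 H
  1 × O: no H
  1 × O (charge -1): no H
  Total hydrogens = 9.

9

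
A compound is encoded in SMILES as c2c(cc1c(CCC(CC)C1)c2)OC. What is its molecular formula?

C13H18O

Heavy atoms from the SMILES: 13 C, 1 O.
Implicit hydrogens by atom environment:
  4 × C: 2 H each → 8
  3 × C (aromatic): 1 H each → 3
  3 × C (aromatic): no H
  2 × C: 3 H each → 6
  1 × C: 1 H
  1 × O: no H
  Total hydrogens = 18.
Molecular formula: C13H18O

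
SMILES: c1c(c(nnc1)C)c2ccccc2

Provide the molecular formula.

C11H10N2

Heavy atoms from the SMILES: 11 C, 2 N.
Implicit hydrogens by atom environment:
  7 × C (aromatic): 1 H each → 7
  3 × C (aromatic): no H
  2 × N (aromatic): no H
  1 × C: 3 H
  Total hydrogens = 10.
Molecular formula: C11H10N2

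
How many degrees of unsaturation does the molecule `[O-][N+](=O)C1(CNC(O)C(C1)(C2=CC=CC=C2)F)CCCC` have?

6

Molecular formula from the SMILES: C15H21FN2O3.
DoU = (2C + 2 + N − H − X)/2 = (2·15 + 2 + 2 − 21 − 1)/2 = 12/2 = 6.
(Structurally: 2 ring(s) + 4 π bond(s) = 6.)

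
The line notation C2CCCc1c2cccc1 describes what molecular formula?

Heavy atoms from the SMILES: 10 C.
Implicit hydrogens by atom environment:
  4 × C: 2 H each → 8
  4 × C (aromatic): 1 H each → 4
  2 × C (aromatic): no H
  Total hydrogens = 12.
Molecular formula: C10H12

C10H12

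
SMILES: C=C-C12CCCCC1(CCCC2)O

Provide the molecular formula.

Heavy atoms from the SMILES: 12 C, 1 O.
Implicit hydrogens by atom environment:
  9 × C: 2 H each → 18
  2 × C: no H
  1 × C: 1 H
  1 × O: 1 H
  Total hydrogens = 20.
Molecular formula: C12H20O

C12H20O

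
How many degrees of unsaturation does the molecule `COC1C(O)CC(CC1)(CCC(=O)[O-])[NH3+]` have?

Molecular formula from the SMILES: C10H19NO4.
DoU = (2C + 2 + N − H − X)/2 = (2·10 + 2 + 1 − 19 − 0)/2 = 4/2 = 2.
(Structurally: 1 ring(s) + 1 π bond(s) = 2.)

2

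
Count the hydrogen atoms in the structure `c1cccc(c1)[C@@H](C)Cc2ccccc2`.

16

Hydrogens are implicit in SMILES; fill each atom to its normal valence:
  10 × C (aromatic): 1 H each → 10
  2 × C (aromatic): no H
  1 × C: 3 H
  1 × C: 2 H
  1 × C: 1 H
  Total hydrogens = 16.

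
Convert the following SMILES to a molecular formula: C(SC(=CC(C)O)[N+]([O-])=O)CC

Heavy atoms from the SMILES: 7 C, 1 N, 3 O, 1 S.
Implicit hydrogens by atom environment:
  2 × C: 3 H each → 6
  2 × C: 2 H each → 4
  2 × C: 1 H each → 2
  1 × C: no H
  1 × N (charge +1): no H
  1 × O: 1 H
  1 × O: no H
  1 × O (charge -1): no H
  1 × S: no H
  Total hydrogens = 13.
Molecular formula: C7H13NO3S

C7H13NO3S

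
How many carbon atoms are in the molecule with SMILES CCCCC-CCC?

The symbol for carbon appears 8 times in the SMILES.

8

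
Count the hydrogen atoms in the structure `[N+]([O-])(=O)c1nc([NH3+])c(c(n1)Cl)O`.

Hydrogens are implicit in SMILES; fill each atom to its normal valence:
  4 × C (aromatic): no H
  2 × N (aromatic): no H
  1 × Cl: no H
  1 × N (charge +1): 3 H
  1 × N (charge +1): no H
  1 × O: 1 H
  1 × O: no H
  1 × O (charge -1): no H
  Total hydrogens = 4.

4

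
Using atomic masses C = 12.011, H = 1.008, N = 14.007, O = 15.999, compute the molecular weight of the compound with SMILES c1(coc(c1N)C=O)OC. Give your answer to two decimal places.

Molecular formula: C6H7NO3.
M = 6×12.011 + 7×1.008 + 1×14.007 + 3×15.999 = 141.13 g/mol.

141.13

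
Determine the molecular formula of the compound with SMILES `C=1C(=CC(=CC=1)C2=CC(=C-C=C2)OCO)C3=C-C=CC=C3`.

C19H16O2

Heavy atoms from the SMILES: 19 C, 2 O.
Implicit hydrogens by atom environment:
  13 × C (aromatic): 1 H each → 13
  5 × C (aromatic): no H
  1 × C: 2 H
  1 × O: 1 H
  1 × O: no H
  Total hydrogens = 16.
Molecular formula: C19H16O2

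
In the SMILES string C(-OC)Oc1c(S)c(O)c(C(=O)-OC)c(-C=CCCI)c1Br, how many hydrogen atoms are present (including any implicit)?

16

Hydrogens are implicit in SMILES; fill each atom to its normal valence:
  6 × C (aromatic): no H
  4 × O: no H
  3 × C: 2 H each → 6
  2 × C: 3 H each → 6
  2 × C: 1 H each → 2
  1 × Br: no H
  1 × C: no H
  1 × I: no H
  1 × O: 1 H
  1 × S: 1 H
  Total hydrogens = 16.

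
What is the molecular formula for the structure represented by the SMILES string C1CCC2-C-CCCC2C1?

Heavy atoms from the SMILES: 10 C.
Implicit hydrogens by atom environment:
  8 × C: 2 H each → 16
  2 × C: 1 H each → 2
  Total hydrogens = 18.
Molecular formula: C10H18

C10H18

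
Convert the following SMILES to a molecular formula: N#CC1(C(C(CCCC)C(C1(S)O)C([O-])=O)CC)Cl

C13H19ClNO3S-

Heavy atoms from the SMILES: 13 C, 1 Cl, 1 N, 3 O, 1 S.
Implicit hydrogens by atom environment:
  4 × C: 2 H each → 8
  4 × C: no H
  3 × C: 1 H each → 3
  2 × C: 3 H each → 6
  1 × Cl: no H
  1 × N: no H
  1 × O: 1 H
  1 × O: no H
  1 × O (charge -1): no H
  1 × S: 1 H
  Total hydrogens = 19.
Net charge -1.
Molecular formula: C13H19ClNO3S-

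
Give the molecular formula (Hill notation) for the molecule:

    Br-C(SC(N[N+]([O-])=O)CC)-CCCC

C8H17BrN2O2S

Heavy atoms from the SMILES: 1 Br, 8 C, 2 N, 2 O, 1 S.
Implicit hydrogens by atom environment:
  4 × C: 2 H each → 8
  2 × C: 3 H each → 6
  2 × C: 1 H each → 2
  1 × Br: no H
  1 × N: 1 H
  1 × N (charge +1): no H
  1 × O: no H
  1 × O (charge -1): no H
  1 × S: no H
  Total hydrogens = 17.
Molecular formula: C8H17BrN2O2S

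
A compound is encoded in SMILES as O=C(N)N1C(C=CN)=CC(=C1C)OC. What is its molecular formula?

Heavy atoms from the SMILES: 9 C, 3 N, 2 O.
Implicit hydrogens by atom environment:
  3 × C (aromatic): no H
  2 × C: 3 H each → 6
  2 × C: 1 H each → 2
  2 × N: 2 H each → 4
  2 × O: no H
  1 × C (aromatic): 1 H
  1 × C: no H
  1 × N (aromatic): no H
  Total hydrogens = 13.
Molecular formula: C9H13N3O2

C9H13N3O2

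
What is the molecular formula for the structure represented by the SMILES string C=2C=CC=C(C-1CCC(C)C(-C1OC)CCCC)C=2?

C18H28O

Heavy atoms from the SMILES: 18 C, 1 O.
Implicit hydrogens by atom environment:
  5 × C: 2 H each → 10
  5 × C (aromatic): 1 H each → 5
  4 × C: 1 H each → 4
  3 × C: 3 H each → 9
  1 × C (aromatic): no H
  1 × O: no H
  Total hydrogens = 28.
Molecular formula: C18H28O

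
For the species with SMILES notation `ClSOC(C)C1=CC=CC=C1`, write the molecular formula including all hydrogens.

Heavy atoms from the SMILES: 8 C, 1 Cl, 1 O, 1 S.
Implicit hydrogens by atom environment:
  5 × C (aromatic): 1 H each → 5
  1 × C: 3 H
  1 × C: 1 H
  1 × C (aromatic): no H
  1 × Cl: no H
  1 × O: no H
  1 × S: no H
  Total hydrogens = 9.
Molecular formula: C8H9ClOS

C8H9ClOS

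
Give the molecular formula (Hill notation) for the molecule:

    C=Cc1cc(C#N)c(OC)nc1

C9H8N2O

Heavy atoms from the SMILES: 9 C, 2 N, 1 O.
Implicit hydrogens by atom environment:
  3 × C (aromatic): no H
  2 × C (aromatic): 1 H each → 2
  1 × C: 3 H
  1 × C: 2 H
  1 × C: 1 H
  1 × C: no H
  1 × N (aromatic): no H
  1 × N: no H
  1 × O: no H
  Total hydrogens = 8.
Molecular formula: C9H8N2O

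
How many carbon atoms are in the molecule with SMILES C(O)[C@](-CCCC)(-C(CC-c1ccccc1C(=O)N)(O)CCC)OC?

20

The symbol for carbon appears 20 times in the SMILES. Lowercase c denotes aromatic carbon and counts toward C.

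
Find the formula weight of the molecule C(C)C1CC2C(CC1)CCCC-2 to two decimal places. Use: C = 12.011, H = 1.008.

166.31

Molecular formula: C12H22.
M = 12×12.011 + 22×1.008 = 166.31 g/mol.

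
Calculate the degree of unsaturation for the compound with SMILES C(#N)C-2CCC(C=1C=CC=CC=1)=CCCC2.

Molecular formula from the SMILES: C15H17N.
DoU = (2C + 2 + N − H − X)/2 = (2·15 + 2 + 1 − 17 − 0)/2 = 16/2 = 8.
(Structurally: 2 ring(s) + 6 π bond(s) = 8.)

8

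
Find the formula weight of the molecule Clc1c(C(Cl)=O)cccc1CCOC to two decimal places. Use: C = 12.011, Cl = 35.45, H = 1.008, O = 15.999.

233.09

Molecular formula: C10H10Cl2O2.
M = 10×12.011 + 2×35.45 + 10×1.008 + 2×15.999 = 233.09 g/mol.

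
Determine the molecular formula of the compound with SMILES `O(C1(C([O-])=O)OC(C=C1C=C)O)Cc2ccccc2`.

Heavy atoms from the SMILES: 14 C, 5 O.
Implicit hydrogens by atom environment:
  5 × C (aromatic): 1 H each → 5
  3 × C: 1 H each → 3
  3 × C: no H
  3 × O: no H
  2 × C: 2 H each → 4
  1 × C (aromatic): no H
  1 × O: 1 H
  1 × O (charge -1): no H
  Total hydrogens = 13.
Net charge -1.
Molecular formula: C14H13O5-

C14H13O5-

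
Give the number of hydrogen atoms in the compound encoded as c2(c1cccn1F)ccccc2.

8

Hydrogens are implicit in SMILES; fill each atom to its normal valence:
  8 × C (aromatic): 1 H each → 8
  2 × C (aromatic): no H
  1 × F: no H
  1 × N (aromatic): no H
  Total hydrogens = 8.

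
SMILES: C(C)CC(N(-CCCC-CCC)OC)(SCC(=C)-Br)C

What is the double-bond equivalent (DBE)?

Molecular formula from the SMILES: C16H32BrNOS.
DoU = (2C + 2 + N − H − X)/2 = (2·16 + 2 + 1 − 32 − 1)/2 = 2/2 = 1.
(Structurally: 0 ring(s) + 1 π bond(s) = 1.)

1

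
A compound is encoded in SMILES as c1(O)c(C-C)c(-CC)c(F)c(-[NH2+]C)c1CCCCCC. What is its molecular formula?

C17H29FNO+

Heavy atoms from the SMILES: 17 C, 1 F, 1 N, 1 O.
Implicit hydrogens by atom environment:
  7 × C: 2 H each → 14
  6 × C (aromatic): no H
  4 × C: 3 H each → 12
  1 × F: no H
  1 × N (charge +1): 2 H
  1 × O: 1 H
  Total hydrogens = 29.
Net charge +1.
Molecular formula: C17H29FNO+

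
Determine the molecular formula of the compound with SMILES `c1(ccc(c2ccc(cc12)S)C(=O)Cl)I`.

Heavy atoms from the SMILES: 11 C, 1 Cl, 1 I, 1 O, 1 S.
Implicit hydrogens by atom environment:
  5 × C (aromatic): 1 H each → 5
  5 × C (aromatic): no H
  1 × C: no H
  1 × Cl: no H
  1 × I: no H
  1 × O: no H
  1 × S: 1 H
  Total hydrogens = 6.
Molecular formula: C11H6ClIOS

C11H6ClIOS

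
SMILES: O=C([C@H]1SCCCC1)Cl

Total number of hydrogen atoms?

Hydrogens are implicit in SMILES; fill each atom to its normal valence:
  4 × C: 2 H each → 8
  1 × C: 1 H
  1 × C: no H
  1 × Cl: no H
  1 × O: no H
  1 × S: no H
  Total hydrogens = 9.

9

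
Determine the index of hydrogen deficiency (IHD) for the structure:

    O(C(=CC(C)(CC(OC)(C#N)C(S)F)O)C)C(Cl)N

Molecular formula from the SMILES: C11H18ClFN2O3S.
DoU = (2C + 2 + N − H − X)/2 = (2·11 + 2 + 2 − 18 − 2)/2 = 6/2 = 3.
(Structurally: 0 ring(s) + 3 π bond(s) = 3.)

3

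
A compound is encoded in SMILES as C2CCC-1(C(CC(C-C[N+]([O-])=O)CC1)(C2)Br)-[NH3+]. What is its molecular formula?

Heavy atoms from the SMILES: 1 Br, 12 C, 2 N, 2 O.
Implicit hydrogens by atom environment:
  9 × C: 2 H each → 18
  2 × C: no H
  1 × Br: no H
  1 × C: 1 H
  1 × N (charge +1): 3 H
  1 × N (charge +1): no H
  1 × O: no H
  1 × O (charge -1): no H
  Total hydrogens = 22.
Net charge +1.
Molecular formula: C12H22BrN2O2+

C12H22BrN2O2+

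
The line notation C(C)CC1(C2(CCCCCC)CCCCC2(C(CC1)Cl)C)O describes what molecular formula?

C20H37ClO

Heavy atoms from the SMILES: 20 C, 1 Cl, 1 O.
Implicit hydrogens by atom environment:
  13 × C: 2 H each → 26
  3 × C: 3 H each → 9
  3 × C: no H
  1 × C: 1 H
  1 × Cl: no H
  1 × O: 1 H
  Total hydrogens = 37.
Molecular formula: C20H37ClO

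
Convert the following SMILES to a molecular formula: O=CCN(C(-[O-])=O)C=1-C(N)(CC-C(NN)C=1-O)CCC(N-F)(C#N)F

Heavy atoms from the SMILES: 13 C, 2 F, 6 N, 4 O.
Implicit hydrogens by atom environment:
  6 × C: no H
  5 × C: 2 H each → 10
  2 × C: 1 H each → 2
  2 × F: no H
  2 × N: 2 H each → 4
  2 × N: 1 H each → 2
  2 × N: no H
  2 × O: no H
  1 × O: 1 H
  1 × O (charge -1): no H
  Total hydrogens = 19.
Net charge -1.
Molecular formula: C13H19F2N6O4-

C13H19F2N6O4-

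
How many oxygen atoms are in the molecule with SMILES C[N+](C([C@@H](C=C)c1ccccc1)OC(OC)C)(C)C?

The symbol for oxygen appears 2 times in the SMILES.

2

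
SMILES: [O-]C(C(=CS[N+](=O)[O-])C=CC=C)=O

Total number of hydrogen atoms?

6

Hydrogens are implicit in SMILES; fill each atom to its normal valence:
  4 × C: 1 H each → 4
  2 × C: no H
  2 × O: no H
  2 × O (charge -1): no H
  1 × C: 2 H
  1 × N (charge +1): no H
  1 × S: no H
  Total hydrogens = 6.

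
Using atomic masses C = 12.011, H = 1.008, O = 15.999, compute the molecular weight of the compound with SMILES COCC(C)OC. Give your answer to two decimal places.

Molecular formula: C5H12O2.
M = 5×12.011 + 12×1.008 + 2×15.999 = 104.15 g/mol.

104.15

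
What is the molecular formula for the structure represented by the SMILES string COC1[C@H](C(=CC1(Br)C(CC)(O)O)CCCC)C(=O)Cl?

Heavy atoms from the SMILES: 1 Br, 14 C, 1 Cl, 4 O.
Implicit hydrogens by atom environment:
  4 × C: 2 H each → 8
  4 × C: no H
  3 × C: 3 H each → 9
  3 × C: 1 H each → 3
  2 × O: 1 H each → 2
  2 × O: no H
  1 × Br: no H
  1 × Cl: no H
  Total hydrogens = 22.
Molecular formula: C14H22BrClO4

C14H22BrClO4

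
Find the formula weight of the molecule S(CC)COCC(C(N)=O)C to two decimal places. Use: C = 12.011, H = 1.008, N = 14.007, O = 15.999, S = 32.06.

Molecular formula: C7H15NO2S.
M = 7×12.011 + 15×1.008 + 1×14.007 + 2×15.999 + 1×32.06 = 177.26 g/mol.

177.26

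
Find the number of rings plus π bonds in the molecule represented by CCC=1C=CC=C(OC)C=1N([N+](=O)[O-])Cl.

Molecular formula from the SMILES: C9H11ClN2O3.
DoU = (2C + 2 + N − H − X)/2 = (2·9 + 2 + 2 − 11 − 1)/2 = 10/2 = 5.
(Structurally: 1 ring(s) + 4 π bond(s) = 5.)

5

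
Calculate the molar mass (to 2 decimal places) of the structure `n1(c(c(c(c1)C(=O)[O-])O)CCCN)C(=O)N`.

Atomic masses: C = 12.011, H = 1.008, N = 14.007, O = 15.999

226.21

Molecular formula: C9H12N3O4-.
M = 9×12.011 + 12×1.008 + 3×14.007 + 4×15.999 = 226.21 g/mol.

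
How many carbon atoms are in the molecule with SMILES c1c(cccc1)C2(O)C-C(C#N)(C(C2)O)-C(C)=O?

The symbol for carbon appears 14 times in the SMILES. Lowercase c denotes aromatic carbon and counts toward C.

14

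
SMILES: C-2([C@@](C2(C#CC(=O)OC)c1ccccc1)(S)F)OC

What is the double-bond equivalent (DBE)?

8

Molecular formula from the SMILES: C14H13FO3S.
DoU = (2C + 2 + N − H − X)/2 = (2·14 + 2 + 0 − 13 − 1)/2 = 16/2 = 8.
(Structurally: 2 ring(s) + 6 π bond(s) = 8.)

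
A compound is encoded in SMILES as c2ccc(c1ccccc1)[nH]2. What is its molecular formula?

Heavy atoms from the SMILES: 10 C, 1 N.
Implicit hydrogens by atom environment:
  8 × C (aromatic): 1 H each → 8
  2 × C (aromatic): no H
  1 × N (aromatic): 1 H
  Total hydrogens = 9.
Molecular formula: C10H9N

C10H9N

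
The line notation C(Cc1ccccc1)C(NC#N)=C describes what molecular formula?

Heavy atoms from the SMILES: 11 C, 2 N.
Implicit hydrogens by atom environment:
  5 × C (aromatic): 1 H each → 5
  3 × C: 2 H each → 6
  2 × C: no H
  1 × C (aromatic): no H
  1 × N: 1 H
  1 × N: no H
  Total hydrogens = 12.
Molecular formula: C11H12N2

C11H12N2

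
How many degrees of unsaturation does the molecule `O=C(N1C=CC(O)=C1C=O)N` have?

Molecular formula from the SMILES: C6H6N2O3.
DoU = (2C + 2 + N − H − X)/2 = (2·6 + 2 + 2 − 6 − 0)/2 = 10/2 = 5.
(Structurally: 1 ring(s) + 4 π bond(s) = 5.)

5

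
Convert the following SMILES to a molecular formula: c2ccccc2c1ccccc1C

Heavy atoms from the SMILES: 13 C.
Implicit hydrogens by atom environment:
  9 × C (aromatic): 1 H each → 9
  3 × C (aromatic): no H
  1 × C: 3 H
  Total hydrogens = 12.
Molecular formula: C13H12

C13H12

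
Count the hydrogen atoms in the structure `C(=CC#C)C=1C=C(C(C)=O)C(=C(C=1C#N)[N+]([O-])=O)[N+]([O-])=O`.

7

Hydrogens are implicit in SMILES; fill each atom to its normal valence:
  5 × C (aromatic): no H
  3 × C: 1 H each → 3
  3 × C: no H
  3 × O: no H
  2 × N (charge +1): no H
  2 × O (charge -1): no H
  1 × C: 3 H
  1 × C (aromatic): 1 H
  1 × N: no H
  Total hydrogens = 7.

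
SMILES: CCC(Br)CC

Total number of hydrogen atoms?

11

Hydrogens are implicit in SMILES; fill each atom to its normal valence:
  2 × C: 3 H each → 6
  2 × C: 2 H each → 4
  1 × Br: no H
  1 × C: 1 H
  Total hydrogens = 11.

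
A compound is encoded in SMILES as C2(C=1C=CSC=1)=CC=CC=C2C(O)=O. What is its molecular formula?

Heavy atoms from the SMILES: 11 C, 2 O, 1 S.
Implicit hydrogens by atom environment:
  7 × C (aromatic): 1 H each → 7
  3 × C (aromatic): no H
  1 × C: no H
  1 × O: 1 H
  1 × O: no H
  1 × S (aromatic): no H
  Total hydrogens = 8.
Molecular formula: C11H8O2S

C11H8O2S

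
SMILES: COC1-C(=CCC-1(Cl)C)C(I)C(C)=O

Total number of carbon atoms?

The symbol for carbon appears 10 times in the SMILES. (Cl is a single chlorine, not C + l.)

10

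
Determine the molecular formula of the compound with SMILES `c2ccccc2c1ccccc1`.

C12H10

Heavy atoms from the SMILES: 12 C.
Implicit hydrogens by atom environment:
  10 × C (aromatic): 1 H each → 10
  2 × C (aromatic): no H
  Total hydrogens = 10.
Molecular formula: C12H10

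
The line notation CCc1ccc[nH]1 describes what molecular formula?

Heavy atoms from the SMILES: 6 C, 1 N.
Implicit hydrogens by atom environment:
  3 × C (aromatic): 1 H each → 3
  1 × C: 3 H
  1 × C: 2 H
  1 × C (aromatic): no H
  1 × N (aromatic): 1 H
  Total hydrogens = 9.
Molecular formula: C6H9N

C6H9N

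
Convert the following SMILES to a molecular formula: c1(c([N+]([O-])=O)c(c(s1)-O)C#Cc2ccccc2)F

C12H6FNO3S

Heavy atoms from the SMILES: 12 C, 1 F, 1 N, 3 O, 1 S.
Implicit hydrogens by atom environment:
  5 × C (aromatic): 1 H each → 5
  5 × C (aromatic): no H
  2 × C: no H
  1 × F: no H
  1 × N (charge +1): no H
  1 × O: 1 H
  1 × O: no H
  1 × O (charge -1): no H
  1 × S (aromatic): no H
  Total hydrogens = 6.
Molecular formula: C12H6FNO3S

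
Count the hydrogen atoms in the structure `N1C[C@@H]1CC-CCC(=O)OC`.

15

Hydrogens are implicit in SMILES; fill each atom to its normal valence:
  5 × C: 2 H each → 10
  2 × O: no H
  1 × C: 3 H
  1 × C: 1 H
  1 × C: no H
  1 × N: 1 H
  Total hydrogens = 15.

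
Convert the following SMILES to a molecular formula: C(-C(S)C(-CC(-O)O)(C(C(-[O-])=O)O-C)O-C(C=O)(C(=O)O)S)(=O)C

C12H17O10S2-

Heavy atoms from the SMILES: 12 C, 10 O, 2 S.
Implicit hydrogens by atom environment:
  6 × O: no H
  5 × C: no H
  4 × C: 1 H each → 4
  3 × O: 1 H each → 3
  2 × C: 3 H each → 6
  2 × S: 1 H each → 2
  1 × C: 2 H
  1 × O (charge -1): no H
  Total hydrogens = 17.
Net charge -1.
Molecular formula: C12H17O10S2-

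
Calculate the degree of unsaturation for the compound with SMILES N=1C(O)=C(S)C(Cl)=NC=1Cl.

Molecular formula from the SMILES: C4H2Cl2N2OS.
DoU = (2C + 2 + N − H − X)/2 = (2·4 + 2 + 2 − 2 − 2)/2 = 8/2 = 4.
(Structurally: 1 ring(s) + 3 π bond(s) = 4.)

4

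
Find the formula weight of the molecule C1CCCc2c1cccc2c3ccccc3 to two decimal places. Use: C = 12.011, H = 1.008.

208.30

Molecular formula: C16H16.
M = 16×12.011 + 16×1.008 = 208.30 g/mol.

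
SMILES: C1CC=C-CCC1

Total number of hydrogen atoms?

12

Hydrogens are implicit in SMILES; fill each atom to its normal valence:
  5 × C: 2 H each → 10
  2 × C: 1 H each → 2
  Total hydrogens = 12.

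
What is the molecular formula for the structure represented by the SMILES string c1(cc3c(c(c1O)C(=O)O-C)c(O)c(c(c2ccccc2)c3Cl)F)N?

Heavy atoms from the SMILES: 18 C, 1 Cl, 1 F, 1 N, 4 O.
Implicit hydrogens by atom environment:
  10 × C (aromatic): no H
  6 × C (aromatic): 1 H each → 6
  2 × O: 1 H each → 2
  2 × O: no H
  1 × C: 3 H
  1 × C: no H
  1 × Cl: no H
  1 × F: no H
  1 × N: 2 H
  Total hydrogens = 13.
Molecular formula: C18H13ClFNO4

C18H13ClFNO4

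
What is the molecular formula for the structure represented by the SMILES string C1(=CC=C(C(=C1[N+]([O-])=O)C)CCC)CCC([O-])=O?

C13H16NO4-

Heavy atoms from the SMILES: 13 C, 1 N, 4 O.
Implicit hydrogens by atom environment:
  4 × C: 2 H each → 8
  4 × C (aromatic): no H
  2 × C: 3 H each → 6
  2 × C (aromatic): 1 H each → 2
  2 × O: no H
  2 × O (charge -1): no H
  1 × C: no H
  1 × N (charge +1): no H
  Total hydrogens = 16.
Net charge -1.
Molecular formula: C13H16NO4-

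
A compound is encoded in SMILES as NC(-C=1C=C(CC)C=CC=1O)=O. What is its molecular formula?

C9H11NO2

Heavy atoms from the SMILES: 9 C, 1 N, 2 O.
Implicit hydrogens by atom environment:
  3 × C (aromatic): 1 H each → 3
  3 × C (aromatic): no H
  1 × C: 3 H
  1 × C: 2 H
  1 × C: no H
  1 × N: 2 H
  1 × O: 1 H
  1 × O: no H
  Total hydrogens = 11.
Molecular formula: C9H11NO2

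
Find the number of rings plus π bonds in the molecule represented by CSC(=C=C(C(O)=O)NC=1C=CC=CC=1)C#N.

Molecular formula from the SMILES: C12H10N2O2S.
DoU = (2C + 2 + N − H − X)/2 = (2·12 + 2 + 2 − 10 − 0)/2 = 18/2 = 9.
(Structurally: 1 ring(s) + 8 π bond(s) = 9.)

9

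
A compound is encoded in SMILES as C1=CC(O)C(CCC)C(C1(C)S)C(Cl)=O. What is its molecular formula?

Heavy atoms from the SMILES: 11 C, 1 Cl, 2 O, 1 S.
Implicit hydrogens by atom environment:
  5 × C: 1 H each → 5
  2 × C: 3 H each → 6
  2 × C: 2 H each → 4
  2 × C: no H
  1 × Cl: no H
  1 × O: 1 H
  1 × O: no H
  1 × S: 1 H
  Total hydrogens = 17.
Molecular formula: C11H17ClO2S

C11H17ClO2S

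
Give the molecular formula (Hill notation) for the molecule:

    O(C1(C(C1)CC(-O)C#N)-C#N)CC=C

Heavy atoms from the SMILES: 10 C, 2 N, 2 O.
Implicit hydrogens by atom environment:
  4 × C: 2 H each → 8
  3 × C: 1 H each → 3
  3 × C: no H
  2 × N: no H
  1 × O: 1 H
  1 × O: no H
  Total hydrogens = 12.
Molecular formula: C10H12N2O2

C10H12N2O2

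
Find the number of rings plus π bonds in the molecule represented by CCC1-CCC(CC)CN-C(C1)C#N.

3

Molecular formula from the SMILES: C12H22N2.
DoU = (2C + 2 + N − H − X)/2 = (2·12 + 2 + 2 − 22 − 0)/2 = 6/2 = 3.
(Structurally: 1 ring(s) + 2 π bond(s) = 3.)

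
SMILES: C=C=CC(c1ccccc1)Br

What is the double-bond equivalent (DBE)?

6

Molecular formula from the SMILES: C10H9Br.
DoU = (2C + 2 + N − H − X)/2 = (2·10 + 2 + 0 − 9 − 1)/2 = 12/2 = 6.
(Structurally: 1 ring(s) + 5 π bond(s) = 6.)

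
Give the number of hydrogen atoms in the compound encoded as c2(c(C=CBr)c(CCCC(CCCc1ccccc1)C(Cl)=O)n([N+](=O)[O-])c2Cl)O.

Hydrogens are implicit in SMILES; fill each atom to its normal valence:
  6 × C: 2 H each → 12
  5 × C (aromatic): 1 H each → 5
  5 × C (aromatic): no H
  3 × C: 1 H each → 3
  2 × Cl: no H
  2 × O: no H
  1 × Br: no H
  1 × C: no H
  1 × N (aromatic): no H
  1 × N (charge +1): no H
  1 × O: 1 H
  1 × O (charge -1): no H
  Total hydrogens = 21.

21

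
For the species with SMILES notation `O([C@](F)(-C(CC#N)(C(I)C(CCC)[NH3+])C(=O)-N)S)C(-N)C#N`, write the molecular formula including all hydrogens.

Heavy atoms from the SMILES: 12 C, 1 F, 1 I, 5 N, 2 O, 1 S.
Implicit hydrogens by atom environment:
  5 × C: no H
  3 × C: 2 H each → 6
  3 × C: 1 H each → 3
  2 × N: 2 H each → 4
  2 × N: no H
  2 × O: no H
  1 × C: 3 H
  1 × F: no H
  1 × I: no H
  1 × N (charge +1): 3 H
  1 × S: 1 H
  Total hydrogens = 20.
Net charge +1.
Molecular formula: C12H20FIN5O2S+

C12H20FIN5O2S+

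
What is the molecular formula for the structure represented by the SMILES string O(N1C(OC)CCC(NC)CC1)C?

Heavy atoms from the SMILES: 9 C, 2 N, 2 O.
Implicit hydrogens by atom environment:
  4 × C: 2 H each → 8
  3 × C: 3 H each → 9
  2 × C: 1 H each → 2
  2 × O: no H
  1 × N: 1 H
  1 × N: no H
  Total hydrogens = 20.
Molecular formula: C9H20N2O2

C9H20N2O2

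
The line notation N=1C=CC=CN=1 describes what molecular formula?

C4H4N2

Heavy atoms from the SMILES: 4 C, 2 N.
Implicit hydrogens by atom environment:
  4 × C (aromatic): 1 H each → 4
  2 × N (aromatic): no H
  Total hydrogens = 4.
Molecular formula: C4H4N2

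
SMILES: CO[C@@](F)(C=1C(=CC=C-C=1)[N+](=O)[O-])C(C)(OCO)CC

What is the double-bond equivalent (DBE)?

Molecular formula from the SMILES: C13H18FNO5.
DoU = (2C + 2 + N − H − X)/2 = (2·13 + 2 + 1 − 18 − 1)/2 = 10/2 = 5.
(Structurally: 1 ring(s) + 4 π bond(s) = 5.)

5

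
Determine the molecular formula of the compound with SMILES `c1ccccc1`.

Heavy atoms from the SMILES: 6 C.
Implicit hydrogens by atom environment:
  6 × C (aromatic): 1 H each → 6
  Total hydrogens = 6.
Molecular formula: C6H6

C6H6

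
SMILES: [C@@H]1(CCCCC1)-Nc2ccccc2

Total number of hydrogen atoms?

Hydrogens are implicit in SMILES; fill each atom to its normal valence:
  5 × C: 2 H each → 10
  5 × C (aromatic): 1 H each → 5
  1 × C: 1 H
  1 × C (aromatic): no H
  1 × N: 1 H
  Total hydrogens = 17.

17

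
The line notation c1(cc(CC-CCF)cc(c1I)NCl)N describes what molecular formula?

C10H13ClFIN2

Heavy atoms from the SMILES: 10 C, 1 Cl, 1 F, 1 I, 2 N.
Implicit hydrogens by atom environment:
  4 × C: 2 H each → 8
  4 × C (aromatic): no H
  2 × C (aromatic): 1 H each → 2
  1 × Cl: no H
  1 × F: no H
  1 × I: no H
  1 × N: 2 H
  1 × N: 1 H
  Total hydrogens = 13.
Molecular formula: C10H13ClFIN2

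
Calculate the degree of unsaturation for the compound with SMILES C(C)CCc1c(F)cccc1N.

Molecular formula from the SMILES: C10H14FN.
DoU = (2C + 2 + N − H − X)/2 = (2·10 + 2 + 1 − 14 − 1)/2 = 8/2 = 4.
(Structurally: 1 ring(s) + 3 π bond(s) = 4.)

4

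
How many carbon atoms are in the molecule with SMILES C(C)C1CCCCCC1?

9

The symbol for carbon appears 9 times in the SMILES.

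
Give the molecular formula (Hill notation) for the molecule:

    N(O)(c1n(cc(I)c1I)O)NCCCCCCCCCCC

C15H27I2N3O2

Heavy atoms from the SMILES: 15 C, 2 I, 3 N, 2 O.
Implicit hydrogens by atom environment:
  10 × C: 2 H each → 20
  3 × C (aromatic): no H
  2 × I: no H
  2 × O: 1 H each → 2
  1 × C: 3 H
  1 × C (aromatic): 1 H
  1 × N: 1 H
  1 × N (aromatic): no H
  1 × N: no H
  Total hydrogens = 27.
Molecular formula: C15H27I2N3O2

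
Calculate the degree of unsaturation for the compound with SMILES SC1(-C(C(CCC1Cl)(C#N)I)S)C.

3

Molecular formula from the SMILES: C8H11ClINS2.
DoU = (2C + 2 + N − H − X)/2 = (2·8 + 2 + 1 − 11 − 2)/2 = 6/2 = 3.
(Structurally: 1 ring(s) + 2 π bond(s) = 3.)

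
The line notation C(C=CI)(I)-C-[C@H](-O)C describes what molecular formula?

C6H10I2O

Heavy atoms from the SMILES: 6 C, 2 I, 1 O.
Implicit hydrogens by atom environment:
  4 × C: 1 H each → 4
  2 × I: no H
  1 × C: 3 H
  1 × C: 2 H
  1 × O: 1 H
  Total hydrogens = 10.
Molecular formula: C6H10I2O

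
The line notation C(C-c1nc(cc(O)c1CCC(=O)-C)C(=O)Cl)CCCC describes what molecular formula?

C16H22ClNO3

Heavy atoms from the SMILES: 16 C, 1 Cl, 1 N, 3 O.
Implicit hydrogens by atom environment:
  7 × C: 2 H each → 14
  4 × C (aromatic): no H
  2 × C: 3 H each → 6
  2 × C: no H
  2 × O: no H
  1 × C (aromatic): 1 H
  1 × Cl: no H
  1 × N (aromatic): no H
  1 × O: 1 H
  Total hydrogens = 22.
Molecular formula: C16H22ClNO3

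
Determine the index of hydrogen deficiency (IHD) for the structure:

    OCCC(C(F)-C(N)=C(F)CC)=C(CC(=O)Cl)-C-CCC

3

Molecular formula from the SMILES: C15H24ClF2NO2.
DoU = (2C + 2 + N − H − X)/2 = (2·15 + 2 + 1 − 24 − 3)/2 = 6/2 = 3.
(Structurally: 0 ring(s) + 3 π bond(s) = 3.)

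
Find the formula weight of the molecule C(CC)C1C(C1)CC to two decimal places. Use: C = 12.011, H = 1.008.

112.22

Molecular formula: C8H16.
M = 8×12.011 + 16×1.008 = 112.22 g/mol.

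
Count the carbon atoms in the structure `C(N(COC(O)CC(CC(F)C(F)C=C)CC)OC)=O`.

13

The symbol for carbon appears 13 times in the SMILES.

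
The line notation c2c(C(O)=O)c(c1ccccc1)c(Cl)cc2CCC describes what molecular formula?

C16H15ClO2

Heavy atoms from the SMILES: 16 C, 1 Cl, 2 O.
Implicit hydrogens by atom environment:
  7 × C (aromatic): 1 H each → 7
  5 × C (aromatic): no H
  2 × C: 2 H each → 4
  1 × C: 3 H
  1 × C: no H
  1 × Cl: no H
  1 × O: 1 H
  1 × O: no H
  Total hydrogens = 15.
Molecular formula: C16H15ClO2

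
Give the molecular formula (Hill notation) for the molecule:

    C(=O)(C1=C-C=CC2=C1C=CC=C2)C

C12H10O

Heavy atoms from the SMILES: 12 C, 1 O.
Implicit hydrogens by atom environment:
  7 × C (aromatic): 1 H each → 7
  3 × C (aromatic): no H
  1 × C: 3 H
  1 × C: no H
  1 × O: no H
  Total hydrogens = 10.
Molecular formula: C12H10O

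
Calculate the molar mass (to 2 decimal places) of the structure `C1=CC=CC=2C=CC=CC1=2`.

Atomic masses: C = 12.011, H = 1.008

Molecular formula: C10H8.
M = 10×12.011 + 8×1.008 = 128.17 g/mol.

128.17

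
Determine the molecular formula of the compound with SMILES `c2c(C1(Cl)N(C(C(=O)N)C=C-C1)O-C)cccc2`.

C13H15ClN2O2

Heavy atoms from the SMILES: 13 C, 1 Cl, 2 N, 2 O.
Implicit hydrogens by atom environment:
  5 × C (aromatic): 1 H each → 5
  3 × C: 1 H each → 3
  2 × C: no H
  2 × O: no H
  1 × C: 3 H
  1 × C: 2 H
  1 × C (aromatic): no H
  1 × Cl: no H
  1 × N: 2 H
  1 × N: no H
  Total hydrogens = 15.
Molecular formula: C13H15ClN2O2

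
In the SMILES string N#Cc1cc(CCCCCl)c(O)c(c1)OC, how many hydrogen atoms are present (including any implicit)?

Hydrogens are implicit in SMILES; fill each atom to its normal valence:
  4 × C: 2 H each → 8
  4 × C (aromatic): no H
  2 × C (aromatic): 1 H each → 2
  1 × C: 3 H
  1 × C: no H
  1 × Cl: no H
  1 × N: no H
  1 × O: 1 H
  1 × O: no H
  Total hydrogens = 14.

14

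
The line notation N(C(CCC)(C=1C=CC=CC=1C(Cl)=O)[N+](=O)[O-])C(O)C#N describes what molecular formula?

Heavy atoms from the SMILES: 13 C, 1 Cl, 3 N, 4 O.
Implicit hydrogens by atom environment:
  4 × C (aromatic): 1 H each → 4
  3 × C: no H
  2 × C: 2 H each → 4
  2 × C (aromatic): no H
  2 × O: no H
  1 × C: 3 H
  1 × C: 1 H
  1 × Cl: no H
  1 × N: 1 H
  1 × N (charge +1): no H
  1 × N: no H
  1 × O: 1 H
  1 × O (charge -1): no H
  Total hydrogens = 14.
Molecular formula: C13H14ClN3O4

C13H14ClN3O4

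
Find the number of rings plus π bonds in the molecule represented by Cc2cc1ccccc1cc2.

Molecular formula from the SMILES: C11H10.
DoU = (2C + 2 + N − H − X)/2 = (2·11 + 2 + 0 − 10 − 0)/2 = 14/2 = 7.
(Structurally: 2 ring(s) + 5 π bond(s) = 7.)

7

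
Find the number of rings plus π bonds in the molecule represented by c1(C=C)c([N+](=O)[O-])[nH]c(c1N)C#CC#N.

Molecular formula from the SMILES: C9H6N4O2.
DoU = (2C + 2 + N − H − X)/2 = (2·9 + 2 + 4 − 6 − 0)/2 = 18/2 = 9.
(Structurally: 1 ring(s) + 8 π bond(s) = 9.)

9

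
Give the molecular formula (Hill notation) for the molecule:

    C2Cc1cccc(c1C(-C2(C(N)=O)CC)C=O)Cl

Heavy atoms from the SMILES: 14 C, 1 Cl, 1 N, 2 O.
Implicit hydrogens by atom environment:
  3 × C: 2 H each → 6
  3 × C (aromatic): 1 H each → 3
  3 × C (aromatic): no H
  2 × C: 1 H each → 2
  2 × C: no H
  2 × O: no H
  1 × C: 3 H
  1 × Cl: no H
  1 × N: 2 H
  Total hydrogens = 16.
Molecular formula: C14H16ClNO2

C14H16ClNO2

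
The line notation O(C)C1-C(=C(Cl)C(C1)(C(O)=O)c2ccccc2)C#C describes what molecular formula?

Heavy atoms from the SMILES: 15 C, 1 Cl, 3 O.
Implicit hydrogens by atom environment:
  5 × C (aromatic): 1 H each → 5
  5 × C: no H
  2 × C: 1 H each → 2
  2 × O: no H
  1 × C: 3 H
  1 × C: 2 H
  1 × C (aromatic): no H
  1 × Cl: no H
  1 × O: 1 H
  Total hydrogens = 13.
Molecular formula: C15H13ClO3

C15H13ClO3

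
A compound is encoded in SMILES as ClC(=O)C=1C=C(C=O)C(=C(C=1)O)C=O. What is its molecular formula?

Heavy atoms from the SMILES: 9 C, 1 Cl, 4 O.
Implicit hydrogens by atom environment:
  4 × C (aromatic): no H
  3 × O: no H
  2 × C (aromatic): 1 H each → 2
  2 × C: 1 H each → 2
  1 × C: no H
  1 × Cl: no H
  1 × O: 1 H
  Total hydrogens = 5.
Molecular formula: C9H5ClO4

C9H5ClO4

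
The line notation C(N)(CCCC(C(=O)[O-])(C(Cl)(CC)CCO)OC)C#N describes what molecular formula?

Heavy atoms from the SMILES: 13 C, 1 Cl, 2 N, 4 O.
Implicit hydrogens by atom environment:
  6 × C: 2 H each → 12
  4 × C: no H
  2 × C: 3 H each → 6
  2 × O: no H
  1 × C: 1 H
  1 × Cl: no H
  1 × N: 2 H
  1 × N: no H
  1 × O: 1 H
  1 × O (charge -1): no H
  Total hydrogens = 22.
Net charge -1.
Molecular formula: C13H22ClN2O4-

C13H22ClN2O4-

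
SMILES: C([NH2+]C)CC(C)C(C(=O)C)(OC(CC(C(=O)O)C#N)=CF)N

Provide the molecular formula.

C14H23FN3O4+

Heavy atoms from the SMILES: 14 C, 1 F, 3 N, 4 O.
Implicit hydrogens by atom environment:
  5 × C: no H
  3 × C: 3 H each → 9
  3 × C: 2 H each → 6
  3 × C: 1 H each → 3
  3 × O: no H
  1 × F: no H
  1 × N: 2 H
  1 × N (charge +1): 2 H
  1 × N: no H
  1 × O: 1 H
  Total hydrogens = 23.
Net charge +1.
Molecular formula: C14H23FN3O4+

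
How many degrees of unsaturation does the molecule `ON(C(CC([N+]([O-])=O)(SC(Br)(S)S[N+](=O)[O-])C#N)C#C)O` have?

6

Molecular formula from the SMILES: C7H7BrN4O6S3.
DoU = (2C + 2 + N − H − X)/2 = (2·7 + 2 + 4 − 7 − 1)/2 = 12/2 = 6.
(Structurally: 0 ring(s) + 6 π bond(s) = 6.)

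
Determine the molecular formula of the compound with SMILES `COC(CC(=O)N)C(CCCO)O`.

Heavy atoms from the SMILES: 8 C, 1 N, 4 O.
Implicit hydrogens by atom environment:
  4 × C: 2 H each → 8
  2 × C: 1 H each → 2
  2 × O: 1 H each → 2
  2 × O: no H
  1 × C: 3 H
  1 × C: no H
  1 × N: 2 H
  Total hydrogens = 17.
Molecular formula: C8H17NO4

C8H17NO4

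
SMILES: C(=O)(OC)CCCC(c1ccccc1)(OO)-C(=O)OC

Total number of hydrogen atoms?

Hydrogens are implicit in SMILES; fill each atom to its normal valence:
  5 × C (aromatic): 1 H each → 5
  5 × O: no H
  3 × C: 2 H each → 6
  3 × C: no H
  2 × C: 3 H each → 6
  1 × C (aromatic): no H
  1 × O: 1 H
  Total hydrogens = 18.

18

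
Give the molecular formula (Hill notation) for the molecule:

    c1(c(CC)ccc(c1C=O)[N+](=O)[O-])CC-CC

Heavy atoms from the SMILES: 13 C, 1 N, 3 O.
Implicit hydrogens by atom environment:
  4 × C: 2 H each → 8
  4 × C (aromatic): no H
  2 × C: 3 H each → 6
  2 × C (aromatic): 1 H each → 2
  2 × O: no H
  1 × C: 1 H
  1 × N (charge +1): no H
  1 × O (charge -1): no H
  Total hydrogens = 17.
Molecular formula: C13H17NO3

C13H17NO3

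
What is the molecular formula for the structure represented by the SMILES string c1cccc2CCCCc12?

C10H12

Heavy atoms from the SMILES: 10 C.
Implicit hydrogens by atom environment:
  4 × C: 2 H each → 8
  4 × C (aromatic): 1 H each → 4
  2 × C (aromatic): no H
  Total hydrogens = 12.
Molecular formula: C10H12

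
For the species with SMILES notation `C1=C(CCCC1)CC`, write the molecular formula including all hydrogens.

Heavy atoms from the SMILES: 8 C.
Implicit hydrogens by atom environment:
  5 × C: 2 H each → 10
  1 × C: 3 H
  1 × C: 1 H
  1 × C: no H
  Total hydrogens = 14.
Molecular formula: C8H14

C8H14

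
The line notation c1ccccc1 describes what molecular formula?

Heavy atoms from the SMILES: 6 C.
Implicit hydrogens by atom environment:
  6 × C (aromatic): 1 H each → 6
  Total hydrogens = 6.
Molecular formula: C6H6

C6H6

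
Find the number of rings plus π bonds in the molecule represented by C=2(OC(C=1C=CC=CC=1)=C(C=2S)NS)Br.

Molecular formula from the SMILES: C10H8BrNOS2.
DoU = (2C + 2 + N − H − X)/2 = (2·10 + 2 + 1 − 8 − 1)/2 = 14/2 = 7.
(Structurally: 2 ring(s) + 5 π bond(s) = 7.)

7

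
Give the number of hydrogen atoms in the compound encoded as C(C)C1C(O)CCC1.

Hydrogens are implicit in SMILES; fill each atom to its normal valence:
  4 × C: 2 H each → 8
  2 × C: 1 H each → 2
  1 × C: 3 H
  1 × O: 1 H
  Total hydrogens = 14.

14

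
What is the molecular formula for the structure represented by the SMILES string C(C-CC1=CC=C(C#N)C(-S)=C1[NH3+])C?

C11H15N2S+

Heavy atoms from the SMILES: 11 C, 2 N, 1 S.
Implicit hydrogens by atom environment:
  4 × C (aromatic): no H
  3 × C: 2 H each → 6
  2 × C (aromatic): 1 H each → 2
  1 × C: 3 H
  1 × C: no H
  1 × N (charge +1): 3 H
  1 × N: no H
  1 × S: 1 H
  Total hydrogens = 15.
Net charge +1.
Molecular formula: C11H15N2S+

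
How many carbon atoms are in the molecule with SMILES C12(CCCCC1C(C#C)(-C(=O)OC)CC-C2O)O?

The symbol for carbon appears 14 times in the SMILES.

14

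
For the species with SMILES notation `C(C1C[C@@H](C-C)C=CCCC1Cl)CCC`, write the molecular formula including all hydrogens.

C14H25Cl

Heavy atoms from the SMILES: 14 C, 1 Cl.
Implicit hydrogens by atom environment:
  7 × C: 2 H each → 14
  5 × C: 1 H each → 5
  2 × C: 3 H each → 6
  1 × Cl: no H
  Total hydrogens = 25.
Molecular formula: C14H25Cl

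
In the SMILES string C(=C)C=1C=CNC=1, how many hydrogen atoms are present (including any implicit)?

7

Hydrogens are implicit in SMILES; fill each atom to its normal valence:
  3 × C (aromatic): 1 H each → 3
  1 × C: 2 H
  1 × C: 1 H
  1 × C (aromatic): no H
  1 × N (aromatic): 1 H
  Total hydrogens = 7.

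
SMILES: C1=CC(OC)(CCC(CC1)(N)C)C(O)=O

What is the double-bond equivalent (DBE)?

3

Molecular formula from the SMILES: C11H19NO3.
DoU = (2C + 2 + N − H − X)/2 = (2·11 + 2 + 1 − 19 − 0)/2 = 6/2 = 3.
(Structurally: 1 ring(s) + 2 π bond(s) = 3.)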